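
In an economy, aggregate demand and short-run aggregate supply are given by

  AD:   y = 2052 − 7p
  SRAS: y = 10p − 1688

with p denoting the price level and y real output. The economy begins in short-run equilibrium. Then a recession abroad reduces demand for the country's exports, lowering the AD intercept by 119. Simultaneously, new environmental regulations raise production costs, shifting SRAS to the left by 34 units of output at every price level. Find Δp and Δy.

After both shocks: AD is y = 1933 − 7p and SRAS is y = 10p − 1722.
Setting them equal: 3655 = 17p, so p = 215.
y = 1933 − 7·215 = 428.
Initially p = 220, y = 512, so Δp = -5 and Δy = -84.

Δp = -5, Δy = -84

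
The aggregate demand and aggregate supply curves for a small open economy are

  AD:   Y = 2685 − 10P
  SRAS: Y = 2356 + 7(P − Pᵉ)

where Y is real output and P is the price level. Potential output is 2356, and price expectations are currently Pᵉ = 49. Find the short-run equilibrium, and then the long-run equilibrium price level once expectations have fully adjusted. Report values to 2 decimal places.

Short run: P = 39.53, Y = 2289.71. Long run: P = 32.90.

Short run: with Pᵉ = 49, SRAS is Y = 2013 + 7P. Setting AD = SRAS gives 672 = 17P, so P = 39.53 and Y = 2685 − 10P = 2289.71.
Output 2289.71 is below potential 2356, so over time expected prices fall and SRAS shifts right until Y returns to 2356.
Long run: Y = 2356 on the AD curve gives 2356 = 2685 − 10P, so P = 32.90.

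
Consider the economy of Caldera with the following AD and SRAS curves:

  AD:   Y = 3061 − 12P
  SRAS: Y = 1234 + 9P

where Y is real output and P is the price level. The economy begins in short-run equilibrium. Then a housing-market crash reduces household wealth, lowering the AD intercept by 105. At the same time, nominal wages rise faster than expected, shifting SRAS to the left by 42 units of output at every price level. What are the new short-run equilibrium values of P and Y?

P = 84, Y = 1948

After both shocks: AD is Y = 2956 − 12P and SRAS is Y = 1192 + 9P.
Setting them equal: 1764 = 21P, so P = 84.
Y = 2956 − 12·84 = 1948.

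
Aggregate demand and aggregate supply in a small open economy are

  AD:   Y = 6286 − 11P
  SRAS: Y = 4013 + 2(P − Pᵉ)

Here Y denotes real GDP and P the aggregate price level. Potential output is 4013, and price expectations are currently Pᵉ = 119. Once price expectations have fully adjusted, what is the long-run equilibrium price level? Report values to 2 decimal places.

Long-run P = 206.64

Short run: with Pᵉ = 119, SRAS is Y = 3775 + 2P. Setting AD = SRAS gives 2511 = 13P, so P = 193.15 and Y = 6286 − 11P = 4161.31.
Output 4161.31 is above potential 4013, so over time expected prices rise and SRAS shifts left until Y returns to 4013.
Long run: Y = 4013 on the AD curve gives 4013 = 6286 − 11P, so P = 206.64.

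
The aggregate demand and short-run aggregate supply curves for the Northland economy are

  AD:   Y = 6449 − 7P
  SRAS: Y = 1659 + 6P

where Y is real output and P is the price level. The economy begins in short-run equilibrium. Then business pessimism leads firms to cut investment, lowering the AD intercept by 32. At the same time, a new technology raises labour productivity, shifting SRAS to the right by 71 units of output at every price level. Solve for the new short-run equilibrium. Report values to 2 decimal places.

After both shocks: AD is Y = 6417 − 7P and SRAS is Y = 1730 + 6P.
Setting them equal: 4687 = 13P, so P = 360.54.
Substituting into AD, Y = 3893.23.

P = 360.54, Y = 3893.23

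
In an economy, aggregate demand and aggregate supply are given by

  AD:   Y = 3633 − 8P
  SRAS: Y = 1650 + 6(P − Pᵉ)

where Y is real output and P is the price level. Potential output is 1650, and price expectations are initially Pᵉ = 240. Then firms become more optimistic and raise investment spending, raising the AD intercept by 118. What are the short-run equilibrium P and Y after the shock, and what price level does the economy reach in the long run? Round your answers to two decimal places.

AD shifts right: new AD is Y = 3751 − 8P. With Pᵉ = 240, SRAS is Y = 210 + 6P.
Short run: 3751 − 8P = 210 + 6P gives 3541 = 14P, so P = 252.93 and Y = 3751 − 8P = 1727.57.
Y = 1727.57 is above potential 1650; expectations adjust and SRAS shifts left until Y = 1650.
Long run: on the new AD curve, 1650 = 3751 − 8P gives P = 262.63.

Short run: P = 252.93, Y = 1727.57. Long run: P = 262.63.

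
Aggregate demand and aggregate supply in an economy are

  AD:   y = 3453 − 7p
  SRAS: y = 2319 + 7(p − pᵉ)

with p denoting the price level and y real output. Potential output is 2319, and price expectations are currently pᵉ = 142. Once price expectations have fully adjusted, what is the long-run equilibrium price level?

Short run: with pᵉ = 142, SRAS is y = 1325 + 7p. Setting AD = SRAS gives 2128 = 14p, so p = 152 and y = 3453 − 7·152 = 2389.
Output 2389 is above potential 2319, so over time expected prices rise and SRAS shifts left until y returns to 2319.
Long run: y = 2319 on the AD curve gives 2319 = 3453 − 7p, so p = 162.

Long-run p = 162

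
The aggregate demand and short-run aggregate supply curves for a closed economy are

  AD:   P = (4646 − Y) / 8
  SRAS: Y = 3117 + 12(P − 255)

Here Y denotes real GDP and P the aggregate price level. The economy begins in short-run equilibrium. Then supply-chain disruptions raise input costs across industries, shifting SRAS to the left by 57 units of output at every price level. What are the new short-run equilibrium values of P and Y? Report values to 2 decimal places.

P = 232.30, Y = 2787.60

This is a negative supply shock: SRAS shifts left.
New SRAS: Y = 12P.
Set AD = SRAS: 4646 − 8P = 12P, so 4646 = 20P and P = 232.30.
Substituting into AD, Y = 2787.60.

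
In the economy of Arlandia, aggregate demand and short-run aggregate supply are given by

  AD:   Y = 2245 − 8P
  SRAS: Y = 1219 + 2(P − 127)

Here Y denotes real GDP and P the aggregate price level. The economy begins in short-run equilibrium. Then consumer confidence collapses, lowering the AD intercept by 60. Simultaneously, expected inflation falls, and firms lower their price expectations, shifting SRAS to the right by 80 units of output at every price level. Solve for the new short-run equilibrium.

After both shocks: AD is Y = 2185 − 8P and SRAS is Y = 1045 + 2P.
Setting them equal: 1140 = 10P, so P = 114.
Y = 2185 − 8·114 = 1273.

P = 114, Y = 1273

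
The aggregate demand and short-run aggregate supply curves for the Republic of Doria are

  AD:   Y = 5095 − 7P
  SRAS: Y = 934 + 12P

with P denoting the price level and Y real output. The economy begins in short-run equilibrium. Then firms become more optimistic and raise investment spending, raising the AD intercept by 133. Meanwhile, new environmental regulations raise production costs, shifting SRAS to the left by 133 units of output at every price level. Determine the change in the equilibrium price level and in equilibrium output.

ΔP = +14, ΔY = +35

After both shocks: AD is Y = 5228 − 7P and SRAS is Y = 801 + 12P.
Setting them equal: 4427 = 19P, so P = 233.
Y = 5228 − 7·233 = 3597.
Initially P = 219, Y = 3562, so ΔP = +14 and ΔY = +35.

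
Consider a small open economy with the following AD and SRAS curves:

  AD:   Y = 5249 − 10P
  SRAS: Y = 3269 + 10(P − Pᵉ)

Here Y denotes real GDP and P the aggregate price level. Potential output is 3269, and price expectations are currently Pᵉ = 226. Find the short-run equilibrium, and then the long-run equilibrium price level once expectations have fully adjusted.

Short run: P = 212, Y = 3129. Long run: P = 198.

Short run: with Pᵉ = 226, SRAS is Y = 1009 + 10P. Setting AD = SRAS gives 4240 = 20P, so P = 212 and Y = 5249 − 10·212 = 3129.
Output 3129 is below potential 3269, so over time expected prices fall and SRAS shifts right until Y returns to 3269.
Long run: Y = 3269 on the AD curve gives 3269 = 5249 − 10P, so P = 198.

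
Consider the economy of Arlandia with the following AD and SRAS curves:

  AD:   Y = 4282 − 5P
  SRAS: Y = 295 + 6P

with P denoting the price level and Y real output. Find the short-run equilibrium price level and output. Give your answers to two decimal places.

Set AD = SRAS: 4282 − 5P = 295 + 6P, so 3987 = 11P and P = 362.45.
Substituting into AD, Y = 4282 − 5P = 2469.73.

P = 362.45, Y = 2469.73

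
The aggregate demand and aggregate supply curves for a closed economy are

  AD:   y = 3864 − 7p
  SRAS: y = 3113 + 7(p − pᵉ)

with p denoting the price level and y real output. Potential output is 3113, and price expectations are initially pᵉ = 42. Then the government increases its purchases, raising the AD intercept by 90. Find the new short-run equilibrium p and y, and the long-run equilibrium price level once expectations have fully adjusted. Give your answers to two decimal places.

AD shifts right: new AD is y = 3954 − 7p. With pᵉ = 42, SRAS is y = 2819 + 7p.
Short run: 3954 − 7p = 2819 + 7p gives 1135 = 14p, so p = 81.07 and y = 3954 − 7p = 3386.50.
y = 3386.50 is above potential 3113; expectations adjust and SRAS shifts left until y = 3113.
Long run: on the new AD curve, 3113 = 3954 − 7p gives p = 120.14.

Short run: p = 81.07, y = 3386.50. Long run: p = 120.14.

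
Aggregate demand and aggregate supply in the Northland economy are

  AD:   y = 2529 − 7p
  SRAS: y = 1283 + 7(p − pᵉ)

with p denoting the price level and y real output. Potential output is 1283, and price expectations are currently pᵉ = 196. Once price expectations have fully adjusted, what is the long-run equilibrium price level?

Long-run p = 178

Short run: with pᵉ = 196, SRAS is y = 7p − 89. Setting AD = SRAS gives 2618 = 14p, so p = 187 and y = 2529 − 7·187 = 1220.
Output 1220 is below potential 1283, so over time expected prices fall and SRAS shifts right until y returns to 1283.
Long run: y = 1283 on the AD curve gives 1283 = 2529 − 7p, so p = 178.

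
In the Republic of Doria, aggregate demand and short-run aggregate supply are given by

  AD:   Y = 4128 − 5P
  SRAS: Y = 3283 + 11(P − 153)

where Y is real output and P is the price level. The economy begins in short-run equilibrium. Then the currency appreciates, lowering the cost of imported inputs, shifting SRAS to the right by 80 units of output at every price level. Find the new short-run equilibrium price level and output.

P = 153, Y = 3363

This is a positive supply shock: SRAS shifts right.
New SRAS: Y = 1680 + 11P.
Set AD = SRAS: 4128 − 5P = 1680 + 11P, so 2448 = 16P and P = 153.
Y = 4128 − 5·153 = 3363.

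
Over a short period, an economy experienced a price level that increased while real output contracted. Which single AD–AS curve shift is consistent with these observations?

P rose and Y fell. An AD shift moves P and Y in the same direction; an SRAS shift moves them in opposite directions.
Here P and Y moved in opposite directions, so the SRAS curve shifted.
Since Y fell, SRAS shifted left.

SRAS shifted left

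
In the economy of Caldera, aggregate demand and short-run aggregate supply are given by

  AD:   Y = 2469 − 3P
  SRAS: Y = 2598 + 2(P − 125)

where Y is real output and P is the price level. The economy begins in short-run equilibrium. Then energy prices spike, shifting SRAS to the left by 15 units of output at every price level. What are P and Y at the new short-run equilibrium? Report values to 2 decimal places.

This is a negative supply shock: SRAS shifts left.
New SRAS: Y = 2333 + 2P.
Set AD = SRAS: 2469 − 3P = 2333 + 2P, so 136 = 5P and P = 27.20.
Substituting into AD, Y = 2387.40.

P = 27.20, Y = 2387.40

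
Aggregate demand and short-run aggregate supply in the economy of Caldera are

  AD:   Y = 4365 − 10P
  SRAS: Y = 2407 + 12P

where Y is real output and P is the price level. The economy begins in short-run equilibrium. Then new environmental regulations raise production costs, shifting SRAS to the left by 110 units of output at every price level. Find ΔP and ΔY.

ΔP = +5, ΔY = -50

This is a negative supply shock: SRAS shifts left.
New SRAS: Y = 2297 + 12P.
Set AD = SRAS: 4365 − 10P = 2297 + 12P, so 2068 = 22P and P = 94.
Y = 4365 − 10·94 = 3425.
Initially P = 89, Y = 3475, so ΔP = +5 and ΔY = -50.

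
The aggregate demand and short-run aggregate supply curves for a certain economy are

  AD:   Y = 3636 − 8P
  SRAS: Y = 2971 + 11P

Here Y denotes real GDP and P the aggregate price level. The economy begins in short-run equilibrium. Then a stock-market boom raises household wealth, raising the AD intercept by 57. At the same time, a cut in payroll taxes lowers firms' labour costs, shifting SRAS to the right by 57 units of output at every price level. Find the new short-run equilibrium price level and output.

After both shocks: AD is Y = 3693 − 8P and SRAS is Y = 3028 + 11P.
Setting them equal: 665 = 19P, so P = 35.
Y = 3693 − 8·35 = 3413.

P = 35, Y = 3413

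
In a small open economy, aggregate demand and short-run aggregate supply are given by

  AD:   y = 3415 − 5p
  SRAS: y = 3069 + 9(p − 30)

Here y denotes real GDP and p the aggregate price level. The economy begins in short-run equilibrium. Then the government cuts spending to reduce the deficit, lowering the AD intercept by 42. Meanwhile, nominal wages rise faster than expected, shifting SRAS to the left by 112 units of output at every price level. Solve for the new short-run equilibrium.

After both shocks: AD is y = 3373 − 5p and SRAS is y = 2687 + 9p.
Setting them equal: 686 = 14p, so p = 49.
y = 3373 − 5·49 = 3128.

p = 49, y = 3128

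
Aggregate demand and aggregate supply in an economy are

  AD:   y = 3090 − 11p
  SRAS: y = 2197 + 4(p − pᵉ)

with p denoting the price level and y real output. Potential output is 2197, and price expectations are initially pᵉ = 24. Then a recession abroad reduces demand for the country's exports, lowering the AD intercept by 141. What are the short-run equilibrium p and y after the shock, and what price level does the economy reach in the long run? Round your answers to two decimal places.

AD shifts left: new AD is y = 2949 − 11p. With pᵉ = 24, SRAS is y = 2101 + 4p.
Short run: 2949 − 11p = 2101 + 4p gives 848 = 15p, so p = 56.53 and y = 2949 − 11p = 2327.13.
y = 2327.13 is above potential 2197; expectations adjust and SRAS shifts left until y = 2197.
Long run: on the new AD curve, 2197 = 2949 − 11p gives p = 68.36.

Short run: p = 56.53, y = 2327.13. Long run: p = 68.36.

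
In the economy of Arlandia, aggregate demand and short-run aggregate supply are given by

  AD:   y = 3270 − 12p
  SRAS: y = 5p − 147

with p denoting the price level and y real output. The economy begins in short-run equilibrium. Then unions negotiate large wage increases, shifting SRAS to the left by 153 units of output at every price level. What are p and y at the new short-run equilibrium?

This is a negative supply shock: SRAS shifts left.
New SRAS: y = 5p − 300.
Set AD = SRAS: 3270 − 12p = 5p − 300, so 3570 = 17p and p = 210.
y = 3270 − 12·210 = 750.

p = 210, y = 750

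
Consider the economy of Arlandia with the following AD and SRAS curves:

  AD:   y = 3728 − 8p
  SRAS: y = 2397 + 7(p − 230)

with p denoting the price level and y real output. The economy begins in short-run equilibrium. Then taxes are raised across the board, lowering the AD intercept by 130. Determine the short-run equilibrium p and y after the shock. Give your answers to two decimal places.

This is a negative demand shock: AD shifts left.
New AD: y = 3598 − 8p.
SRAS can be written y = 787 + 7p.
Set AD = SRAS: 3598 − 8p = 787 + 7p, so 2811 = 15p and p = 187.40.
Substituting into AD, y = 2098.80.

p = 187.40, y = 2098.80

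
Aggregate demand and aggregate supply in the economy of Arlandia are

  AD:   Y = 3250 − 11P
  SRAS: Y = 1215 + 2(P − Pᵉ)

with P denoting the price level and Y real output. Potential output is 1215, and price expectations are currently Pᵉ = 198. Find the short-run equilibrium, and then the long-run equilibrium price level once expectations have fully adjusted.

Short run: P = 187, Y = 1193. Long run: P = 185.

Short run: with Pᵉ = 198, SRAS is Y = 819 + 2P. Setting AD = SRAS gives 2431 = 13P, so P = 187 and Y = 3250 − 11·187 = 1193.
Output 1193 is below potential 1215, so over time expected prices fall and SRAS shifts right until Y returns to 1215.
Long run: Y = 1215 on the AD curve gives 1215 = 3250 − 11P, so P = 185.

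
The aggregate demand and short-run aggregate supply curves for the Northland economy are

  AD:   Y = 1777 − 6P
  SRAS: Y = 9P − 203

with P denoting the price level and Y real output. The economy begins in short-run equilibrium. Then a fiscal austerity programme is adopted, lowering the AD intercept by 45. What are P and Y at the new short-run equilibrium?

P = 129, Y = 958

This is a negative demand shock: AD shifts left.
New AD: Y = 1732 − 6P.
Set AD = SRAS: 1732 − 6P = 9P − 203, so 1935 = 15P and P = 129.
Y = 1732 − 6·129 = 958.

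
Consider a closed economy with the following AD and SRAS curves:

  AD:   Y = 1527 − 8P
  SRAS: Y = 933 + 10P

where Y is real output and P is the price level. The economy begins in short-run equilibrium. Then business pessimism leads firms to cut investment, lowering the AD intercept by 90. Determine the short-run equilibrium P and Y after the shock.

This is a negative demand shock: AD shifts left.
New AD: Y = 1437 − 8P.
Set AD = SRAS: 1437 − 8P = 933 + 10P, so 504 = 18P and P = 28.
Y = 1437 − 8·28 = 1213.

P = 28, Y = 1213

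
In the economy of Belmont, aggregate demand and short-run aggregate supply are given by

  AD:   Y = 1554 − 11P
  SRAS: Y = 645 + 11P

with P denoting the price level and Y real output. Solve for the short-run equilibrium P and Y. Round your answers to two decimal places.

Set AD = SRAS: 1554 − 11P = 645 + 11P, so 909 = 22P and P = 41.32.
Substituting into AD, Y = 1554 − 11P = 1099.50.

P = 41.32, Y = 1099.50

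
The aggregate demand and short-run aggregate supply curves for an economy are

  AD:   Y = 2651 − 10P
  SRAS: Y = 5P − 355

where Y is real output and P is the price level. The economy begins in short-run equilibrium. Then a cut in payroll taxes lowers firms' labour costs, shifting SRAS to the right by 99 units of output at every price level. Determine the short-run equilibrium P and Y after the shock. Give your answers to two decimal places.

This is a positive supply shock: SRAS shifts right.
New SRAS: Y = 5P − 256.
Set AD = SRAS: 2651 − 10P = 5P − 256, so 2907 = 15P and P = 193.80.
Substituting into AD, Y = 713.00.

P = 193.80, Y = 713.00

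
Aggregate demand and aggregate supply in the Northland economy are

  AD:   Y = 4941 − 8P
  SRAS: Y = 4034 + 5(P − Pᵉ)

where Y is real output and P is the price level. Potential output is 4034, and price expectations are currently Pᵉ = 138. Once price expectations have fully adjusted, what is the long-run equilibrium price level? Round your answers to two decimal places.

Short run: with Pᵉ = 138, SRAS is Y = 3344 + 5P. Setting AD = SRAS gives 1597 = 13P, so P = 122.85 and Y = 4941 − 8P = 3958.23.
Output 3958.23 is below potential 4034, so over time expected prices fall and SRAS shifts right until Y returns to 4034.
Long run: Y = 4034 on the AD curve gives 4034 = 4941 − 8P, so P = 113.38.

Long-run P = 113.38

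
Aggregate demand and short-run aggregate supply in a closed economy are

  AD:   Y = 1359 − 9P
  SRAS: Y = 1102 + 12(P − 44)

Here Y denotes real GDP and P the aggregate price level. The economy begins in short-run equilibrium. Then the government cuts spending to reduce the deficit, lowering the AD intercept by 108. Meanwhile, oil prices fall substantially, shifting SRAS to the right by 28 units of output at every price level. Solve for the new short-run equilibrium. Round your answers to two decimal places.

P = 30.90, Y = 972.86

After both shocks: AD is Y = 1251 − 9P and SRAS is Y = 602 + 12P.
Setting them equal: 649 = 21P, so P = 30.90.
Substituting into AD, Y = 972.86.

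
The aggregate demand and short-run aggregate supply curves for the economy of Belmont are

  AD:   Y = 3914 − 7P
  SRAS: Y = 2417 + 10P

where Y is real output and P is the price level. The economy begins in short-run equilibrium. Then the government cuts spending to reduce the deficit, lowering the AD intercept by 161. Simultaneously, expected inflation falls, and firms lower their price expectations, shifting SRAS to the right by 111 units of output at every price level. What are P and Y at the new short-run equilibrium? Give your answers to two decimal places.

After both shocks: AD is Y = 3753 − 7P and SRAS is Y = 2528 + 10P.
Setting them equal: 1225 = 17P, so P = 72.06.
Substituting into AD, Y = 3248.59.

P = 72.06, Y = 3248.59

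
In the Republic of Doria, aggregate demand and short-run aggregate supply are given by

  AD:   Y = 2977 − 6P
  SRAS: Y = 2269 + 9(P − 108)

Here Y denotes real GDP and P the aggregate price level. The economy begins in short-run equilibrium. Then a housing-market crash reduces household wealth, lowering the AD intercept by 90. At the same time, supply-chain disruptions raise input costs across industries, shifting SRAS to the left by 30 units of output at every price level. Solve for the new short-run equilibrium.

After both shocks: AD is Y = 2887 − 6P and SRAS is Y = 1267 + 9P.
Setting them equal: 1620 = 15P, so P = 108.
Y = 2887 − 6·108 = 2239.

P = 108, Y = 2239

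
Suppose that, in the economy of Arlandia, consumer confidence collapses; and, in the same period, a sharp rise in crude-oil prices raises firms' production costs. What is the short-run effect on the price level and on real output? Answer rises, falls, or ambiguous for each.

Price level: ambiguous; output: falls

The first event is a negative demand shock: AD shifts left, which by itself pushes P down and Y down.
The second is an adverse supply shock: SRAS shifts left, which by itself pushes P up and Y down.
The two shocks push P in opposite directions, so the effect on P is ambiguous. Both shocks push Y down, so Y falls.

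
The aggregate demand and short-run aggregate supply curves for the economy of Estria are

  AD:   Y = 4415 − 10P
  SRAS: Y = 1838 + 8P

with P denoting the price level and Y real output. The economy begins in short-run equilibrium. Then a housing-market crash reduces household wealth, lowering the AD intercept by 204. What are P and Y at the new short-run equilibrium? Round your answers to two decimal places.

This is a negative demand shock: AD shifts left.
New AD: Y = 4211 − 10P.
Set AD = SRAS: 4211 − 10P = 1838 + 8P, so 2373 = 18P and P = 131.83.
Substituting into AD, Y = 2892.67.

P = 131.83, Y = 2892.67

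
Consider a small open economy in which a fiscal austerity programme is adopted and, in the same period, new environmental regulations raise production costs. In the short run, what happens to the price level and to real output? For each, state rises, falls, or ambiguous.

The first event is a negative demand shock: AD shifts left, which by itself pushes P down and Y down.
The second is an adverse supply shock: SRAS shifts left, which by itself pushes P up and Y down.
The two shocks push P in opposite directions, so the effect on P is ambiguous. Both shocks push Y down, so Y falls.

Price level: ambiguous; output: falls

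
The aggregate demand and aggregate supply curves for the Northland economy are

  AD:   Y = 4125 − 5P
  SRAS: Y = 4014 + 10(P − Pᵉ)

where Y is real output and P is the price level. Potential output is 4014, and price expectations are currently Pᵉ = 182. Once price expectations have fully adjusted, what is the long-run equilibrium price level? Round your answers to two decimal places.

Long-run P = 22.20

Short run: with Pᵉ = 182, SRAS is Y = 2194 + 10P. Setting AD = SRAS gives 1931 = 15P, so P = 128.73 and Y = 4125 − 5P = 3481.33.
Output 3481.33 is below potential 4014, so over time expected prices fall and SRAS shifts right until Y returns to 4014.
Long run: Y = 4014 on the AD curve gives 4014 = 4125 − 5P, so P = 22.20.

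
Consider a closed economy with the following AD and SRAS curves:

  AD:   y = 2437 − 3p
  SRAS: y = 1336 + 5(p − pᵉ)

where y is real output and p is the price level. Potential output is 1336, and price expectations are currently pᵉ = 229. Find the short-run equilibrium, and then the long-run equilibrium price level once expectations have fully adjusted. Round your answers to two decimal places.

Short run: p = 280.75, y = 1594.75. Long run: p = 367.00.

Short run: with pᵉ = 229, SRAS is y = 191 + 5p. Setting AD = SRAS gives 2246 = 8p, so p = 280.75 and y = 2437 − 3p = 1594.75.
Output 1594.75 is above potential 1336, so over time expected prices rise and SRAS shifts left until y returns to 1336.
Long run: y = 1336 on the AD curve gives 1336 = 2437 − 3p, so p = 367.00.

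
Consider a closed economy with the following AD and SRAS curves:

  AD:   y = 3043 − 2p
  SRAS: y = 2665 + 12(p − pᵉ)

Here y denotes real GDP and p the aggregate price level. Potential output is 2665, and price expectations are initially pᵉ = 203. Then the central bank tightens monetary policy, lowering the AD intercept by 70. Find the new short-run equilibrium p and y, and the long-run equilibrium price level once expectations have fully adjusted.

AD shifts left: new AD is y = 2973 − 2p. With pᵉ = 203, SRAS is y = 229 + 12p.
Short run: 2973 − 2p = 229 + 12p gives 2744 = 14p, so p = 196 and y = 2973 − 2·196 = 2581.
y = 2581 is below potential 2665; expectations adjust and SRAS shifts right until y = 2665.
Long run: on the new AD curve, 2665 = 2973 − 2p gives p = 154.

Short run: p = 196, y = 2581. Long run: p = 154.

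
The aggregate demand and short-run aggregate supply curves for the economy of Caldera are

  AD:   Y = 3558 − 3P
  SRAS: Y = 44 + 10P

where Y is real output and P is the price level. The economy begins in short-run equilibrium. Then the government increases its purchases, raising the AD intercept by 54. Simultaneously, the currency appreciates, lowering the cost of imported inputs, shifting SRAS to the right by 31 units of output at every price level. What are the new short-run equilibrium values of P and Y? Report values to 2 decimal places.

P = 272.08, Y = 2795.77

After both shocks: AD is Y = 3612 − 3P and SRAS is Y = 75 + 10P.
Setting them equal: 3537 = 13P, so P = 272.08.
Substituting into AD, Y = 2795.77.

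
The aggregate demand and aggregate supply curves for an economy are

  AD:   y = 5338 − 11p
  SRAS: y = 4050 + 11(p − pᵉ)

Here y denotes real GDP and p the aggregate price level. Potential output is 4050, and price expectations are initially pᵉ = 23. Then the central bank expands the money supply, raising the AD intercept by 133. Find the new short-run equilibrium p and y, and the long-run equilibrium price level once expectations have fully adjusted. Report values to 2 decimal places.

Short run: p = 76.09, y = 4634.00. Long run: p = 129.18.

AD shifts right: new AD is y = 5471 − 11p. With pᵉ = 23, SRAS is y = 3797 + 11p.
Short run: 5471 − 11p = 3797 + 11p gives 1674 = 22p, so p = 76.09 and y = 5471 − 11p = 4634.00.
y = 4634.00 is above potential 4050; expectations adjust and SRAS shifts left until y = 4050.
Long run: on the new AD curve, 4050 = 5471 − 11p gives p = 129.18.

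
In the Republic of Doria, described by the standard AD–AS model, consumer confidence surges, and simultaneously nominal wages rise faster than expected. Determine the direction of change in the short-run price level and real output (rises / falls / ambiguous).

The first event is a positive demand shock: AD shifts right, which by itself pushes P up and Y up.
The second is an adverse supply shock: SRAS shifts left, which by itself pushes P up and Y down.
Both shocks push P up, so P rises. The two shocks push Y in opposite directions, so the effect on Y is ambiguous.

Price level: rises; output: ambiguous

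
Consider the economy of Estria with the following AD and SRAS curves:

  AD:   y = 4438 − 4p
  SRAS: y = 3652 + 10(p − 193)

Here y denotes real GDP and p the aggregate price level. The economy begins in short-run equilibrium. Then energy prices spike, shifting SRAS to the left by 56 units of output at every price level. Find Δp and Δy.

Δp = +4, Δy = -16

This is a negative supply shock: SRAS shifts left.
New SRAS: y = 1666 + 10p.
Set AD = SRAS: 4438 − 4p = 1666 + 10p, so 2772 = 14p and p = 198.
y = 4438 − 4·198 = 3646.
Initially p = 194, y = 3662, so Δp = +4 and Δy = -16.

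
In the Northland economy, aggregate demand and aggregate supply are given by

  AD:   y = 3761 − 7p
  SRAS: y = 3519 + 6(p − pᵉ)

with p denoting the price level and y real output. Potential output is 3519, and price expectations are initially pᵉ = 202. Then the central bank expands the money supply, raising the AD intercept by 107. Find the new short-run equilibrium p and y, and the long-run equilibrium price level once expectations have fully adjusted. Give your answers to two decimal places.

Short run: p = 120.08, y = 3027.46. Long run: p = 49.86.

AD shifts right: new AD is y = 3868 − 7p. With pᵉ = 202, SRAS is y = 2307 + 6p.
Short run: 3868 − 7p = 2307 + 6p gives 1561 = 13p, so p = 120.08 and y = 3868 − 7p = 3027.46.
y = 3027.46 is below potential 3519; expectations adjust and SRAS shifts right until y = 3519.
Long run: on the new AD curve, 3519 = 3868 − 7p gives p = 49.86.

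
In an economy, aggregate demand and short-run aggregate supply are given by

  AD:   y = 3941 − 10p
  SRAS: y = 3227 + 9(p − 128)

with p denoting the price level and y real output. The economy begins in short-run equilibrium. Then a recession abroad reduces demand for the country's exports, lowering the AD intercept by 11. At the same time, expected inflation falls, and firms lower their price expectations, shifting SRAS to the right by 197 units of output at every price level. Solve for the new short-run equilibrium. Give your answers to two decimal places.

p = 87.26, y = 3057.37

After both shocks: AD is y = 3930 − 10p and SRAS is y = 2272 + 9p.
Setting them equal: 1658 = 19p, so p = 87.26.
Substituting into AD, y = 3057.37.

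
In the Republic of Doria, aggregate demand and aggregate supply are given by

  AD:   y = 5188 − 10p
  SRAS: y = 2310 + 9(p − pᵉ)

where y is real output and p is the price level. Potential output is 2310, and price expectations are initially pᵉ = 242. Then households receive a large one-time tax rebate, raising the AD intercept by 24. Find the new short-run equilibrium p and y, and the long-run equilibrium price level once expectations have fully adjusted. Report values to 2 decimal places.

AD shifts right: new AD is y = 5212 − 10p. With pᵉ = 242, SRAS is y = 132 + 9p.
Short run: 5212 − 10p = 132 + 9p gives 5080 = 19p, so p = 267.37 and y = 5212 − 10p = 2538.32.
y = 2538.32 is above potential 2310; expectations adjust and SRAS shifts left until y = 2310.
Long run: on the new AD curve, 2310 = 5212 − 10p gives p = 290.20.

Short run: p = 267.37, y = 2538.32. Long run: p = 290.20.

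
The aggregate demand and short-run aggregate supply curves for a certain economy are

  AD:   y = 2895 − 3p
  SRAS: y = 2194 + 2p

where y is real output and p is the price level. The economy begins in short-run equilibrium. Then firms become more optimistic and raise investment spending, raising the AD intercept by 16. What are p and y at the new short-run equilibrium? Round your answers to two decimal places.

p = 143.40, y = 2480.80

This is a positive demand shock: AD shifts right.
New AD: y = 2911 − 3p.
Set AD = SRAS: 2911 − 3p = 2194 + 2p, so 717 = 5p and p = 143.40.
Substituting into AD, y = 2480.80.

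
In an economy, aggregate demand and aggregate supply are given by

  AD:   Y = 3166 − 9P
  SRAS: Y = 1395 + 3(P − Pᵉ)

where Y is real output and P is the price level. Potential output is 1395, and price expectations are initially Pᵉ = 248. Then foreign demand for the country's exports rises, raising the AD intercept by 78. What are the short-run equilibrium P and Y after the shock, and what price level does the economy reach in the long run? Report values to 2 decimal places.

AD shifts right: new AD is Y = 3244 − 9P. With Pᵉ = 248, SRAS is Y = 651 + 3P.
Short run: 3244 − 9P = 651 + 3P gives 2593 = 12P, so P = 216.08 and Y = 3244 − 9P = 1299.25.
Y = 1299.25 is below potential 1395; expectations adjust and SRAS shifts right until Y = 1395.
Long run: on the new AD curve, 1395 = 3244 − 9P gives P = 205.44.

Short run: P = 216.08, Y = 1299.25. Long run: P = 205.44.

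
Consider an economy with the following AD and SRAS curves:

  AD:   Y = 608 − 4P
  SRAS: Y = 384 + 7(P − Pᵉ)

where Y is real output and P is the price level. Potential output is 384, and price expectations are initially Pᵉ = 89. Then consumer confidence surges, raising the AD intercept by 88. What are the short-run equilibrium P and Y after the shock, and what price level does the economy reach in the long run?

Short run: P = 85, Y = 356. Long run: P = 78.

AD shifts right: new AD is Y = 696 − 4P. With Pᵉ = 89, SRAS is Y = 7P − 239.
Short run: 696 − 4P = 7P − 239 gives 935 = 11P, so P = 85 and Y = 696 − 4·85 = 356.
Y = 356 is below potential 384; expectations adjust and SRAS shifts right until Y = 384.
Long run: on the new AD curve, 384 = 696 − 4P gives P = 78.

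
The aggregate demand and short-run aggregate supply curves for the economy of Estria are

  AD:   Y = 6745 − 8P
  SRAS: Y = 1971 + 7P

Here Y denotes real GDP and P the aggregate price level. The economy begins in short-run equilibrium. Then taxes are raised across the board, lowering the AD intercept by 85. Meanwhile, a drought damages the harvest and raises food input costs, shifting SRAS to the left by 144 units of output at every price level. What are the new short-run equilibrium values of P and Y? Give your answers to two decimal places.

P = 322.20, Y = 4082.40

After both shocks: AD is Y = 6660 − 8P and SRAS is Y = 1827 + 7P.
Setting them equal: 4833 = 15P, so P = 322.20.
Substituting into AD, Y = 4082.40.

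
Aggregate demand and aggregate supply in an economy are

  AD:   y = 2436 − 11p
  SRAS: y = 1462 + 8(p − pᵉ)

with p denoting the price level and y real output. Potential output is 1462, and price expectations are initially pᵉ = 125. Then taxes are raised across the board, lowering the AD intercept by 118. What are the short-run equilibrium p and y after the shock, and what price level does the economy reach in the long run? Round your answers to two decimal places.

Short run: p = 97.68, y = 1243.47. Long run: p = 77.82.

AD shifts left: new AD is y = 2318 − 11p. With pᵉ = 125, SRAS is y = 462 + 8p.
Short run: 2318 − 11p = 462 + 8p gives 1856 = 19p, so p = 97.68 and y = 2318 − 11p = 1243.47.
y = 1243.47 is below potential 1462; expectations adjust and SRAS shifts right until y = 1462.
Long run: on the new AD curve, 1462 = 2318 − 11p gives p = 77.82.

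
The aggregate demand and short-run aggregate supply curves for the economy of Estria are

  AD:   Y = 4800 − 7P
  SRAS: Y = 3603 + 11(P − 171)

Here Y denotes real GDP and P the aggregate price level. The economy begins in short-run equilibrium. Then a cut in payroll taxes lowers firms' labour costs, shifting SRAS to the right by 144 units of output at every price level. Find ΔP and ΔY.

This is a positive supply shock: SRAS shifts right.
New SRAS: Y = 1866 + 11P.
Set AD = SRAS: 4800 − 7P = 1866 + 11P, so 2934 = 18P and P = 163.
Y = 4800 − 7·163 = 3659.
Initially P = 171, Y = 3603, so ΔP = -8 and ΔY = +56.

ΔP = -8, ΔY = +56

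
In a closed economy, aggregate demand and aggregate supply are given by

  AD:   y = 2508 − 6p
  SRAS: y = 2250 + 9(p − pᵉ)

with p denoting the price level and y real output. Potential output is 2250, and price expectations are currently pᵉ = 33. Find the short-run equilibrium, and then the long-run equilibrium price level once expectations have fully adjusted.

Short run: with pᵉ = 33, SRAS is y = 1953 + 9p. Setting AD = SRAS gives 555 = 15p, so p = 37 and y = 2508 − 6·37 = 2286.
Output 2286 is above potential 2250, so over time expected prices rise and SRAS shifts left until y returns to 2250.
Long run: y = 2250 on the AD curve gives 2250 = 2508 − 6p, so p = 43.

Short run: p = 37, y = 2286. Long run: p = 43.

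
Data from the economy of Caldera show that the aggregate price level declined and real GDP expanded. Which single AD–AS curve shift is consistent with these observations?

P fell and Y rose. An AD shift moves P and Y in the same direction; an SRAS shift moves them in opposite directions.
Here P and Y moved in opposite directions, so the SRAS curve shifted.
Since Y rose, SRAS shifted right.

SRAS shifted right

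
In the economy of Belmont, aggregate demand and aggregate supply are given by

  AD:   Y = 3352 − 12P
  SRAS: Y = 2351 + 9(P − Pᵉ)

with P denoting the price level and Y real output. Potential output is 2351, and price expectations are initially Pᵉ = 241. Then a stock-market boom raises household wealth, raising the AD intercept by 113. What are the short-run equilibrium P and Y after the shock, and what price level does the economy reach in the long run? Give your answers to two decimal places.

AD shifts right: new AD is Y = 3465 − 12P. With Pᵉ = 241, SRAS is Y = 182 + 9P.
Short run: 3465 − 12P = 182 + 9P gives 3283 = 21P, so P = 156.33 and Y = 3465 − 12P = 1589.00.
Y = 1589.00 is below potential 2351; expectations adjust and SRAS shifts right until Y = 2351.
Long run: on the new AD curve, 2351 = 3465 − 12P gives P = 92.83.

Short run: P = 156.33, Y = 1589.00. Long run: P = 92.83.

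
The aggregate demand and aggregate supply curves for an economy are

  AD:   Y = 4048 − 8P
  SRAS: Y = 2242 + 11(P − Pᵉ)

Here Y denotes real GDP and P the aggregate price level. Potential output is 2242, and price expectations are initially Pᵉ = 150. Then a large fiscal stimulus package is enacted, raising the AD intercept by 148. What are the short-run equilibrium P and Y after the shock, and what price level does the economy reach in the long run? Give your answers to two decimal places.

AD shifts right: new AD is Y = 4196 − 8P. With Pᵉ = 150, SRAS is Y = 592 + 11P.
Short run: 4196 − 8P = 592 + 11P gives 3604 = 19P, so P = 189.68 and Y = 4196 − 8P = 2678.53.
Y = 2678.53 is above potential 2242; expectations adjust and SRAS shifts left until Y = 2242.
Long run: on the new AD curve, 2242 = 4196 − 8P gives P = 244.25.

Short run: P = 189.68, Y = 2678.53. Long run: P = 244.25.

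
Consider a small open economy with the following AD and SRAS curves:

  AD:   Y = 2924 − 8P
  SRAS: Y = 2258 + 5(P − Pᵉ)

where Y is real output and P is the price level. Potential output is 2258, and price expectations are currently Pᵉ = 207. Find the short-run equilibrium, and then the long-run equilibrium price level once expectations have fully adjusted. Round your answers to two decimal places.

Short run: with Pᵉ = 207, SRAS is Y = 1223 + 5P. Setting AD = SRAS gives 1701 = 13P, so P = 130.85 and Y = 2924 − 8P = 1877.23.
Output 1877.23 is below potential 2258, so over time expected prices fall and SRAS shifts right until Y returns to 2258.
Long run: Y = 2258 on the AD curve gives 2258 = 2924 − 8P, so P = 83.25.

Short run: P = 130.85, Y = 1877.23. Long run: P = 83.25.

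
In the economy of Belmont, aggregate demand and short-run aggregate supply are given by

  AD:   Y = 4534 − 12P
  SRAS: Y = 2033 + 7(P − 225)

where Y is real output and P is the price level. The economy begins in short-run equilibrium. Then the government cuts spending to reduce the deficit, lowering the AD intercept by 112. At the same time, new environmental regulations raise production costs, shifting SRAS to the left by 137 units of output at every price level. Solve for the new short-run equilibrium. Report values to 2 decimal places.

P = 215.84, Y = 1831.89

After both shocks: AD is Y = 4422 − 12P and SRAS is Y = 321 + 7P.
Setting them equal: 4101 = 19P, so P = 215.84.
Substituting into AD, Y = 1831.89.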